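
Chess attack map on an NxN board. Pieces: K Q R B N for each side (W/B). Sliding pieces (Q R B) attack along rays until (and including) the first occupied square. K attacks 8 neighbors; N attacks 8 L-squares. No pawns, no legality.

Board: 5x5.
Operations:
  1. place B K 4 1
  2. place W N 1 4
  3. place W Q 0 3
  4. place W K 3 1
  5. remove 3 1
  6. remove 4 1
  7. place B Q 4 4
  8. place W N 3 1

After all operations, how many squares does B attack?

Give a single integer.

Op 1: place BK@(4,1)
Op 2: place WN@(1,4)
Op 3: place WQ@(0,3)
Op 4: place WK@(3,1)
Op 5: remove (3,1)
Op 6: remove (4,1)
Op 7: place BQ@(4,4)
Op 8: place WN@(3,1)
Per-piece attacks for B:
  BQ@(4,4): attacks (4,3) (4,2) (4,1) (4,0) (3,4) (2,4) (1,4) (3,3) (2,2) (1,1) (0,0) [ray(-1,0) blocked at (1,4)]
Union (11 distinct): (0,0) (1,1) (1,4) (2,2) (2,4) (3,3) (3,4) (4,0) (4,1) (4,2) (4,3)

Answer: 11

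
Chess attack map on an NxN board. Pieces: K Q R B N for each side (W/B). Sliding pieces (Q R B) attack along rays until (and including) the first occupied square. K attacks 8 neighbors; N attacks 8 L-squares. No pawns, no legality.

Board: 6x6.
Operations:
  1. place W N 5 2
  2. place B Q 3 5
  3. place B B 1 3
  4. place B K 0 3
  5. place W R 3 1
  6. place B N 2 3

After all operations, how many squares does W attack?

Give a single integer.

Answer: 13

Derivation:
Op 1: place WN@(5,2)
Op 2: place BQ@(3,5)
Op 3: place BB@(1,3)
Op 4: place BK@(0,3)
Op 5: place WR@(3,1)
Op 6: place BN@(2,3)
Per-piece attacks for W:
  WR@(3,1): attacks (3,2) (3,3) (3,4) (3,5) (3,0) (4,1) (5,1) (2,1) (1,1) (0,1) [ray(0,1) blocked at (3,5)]
  WN@(5,2): attacks (4,4) (3,3) (4,0) (3,1)
Union (13 distinct): (0,1) (1,1) (2,1) (3,0) (3,1) (3,2) (3,3) (3,4) (3,5) (4,0) (4,1) (4,4) (5,1)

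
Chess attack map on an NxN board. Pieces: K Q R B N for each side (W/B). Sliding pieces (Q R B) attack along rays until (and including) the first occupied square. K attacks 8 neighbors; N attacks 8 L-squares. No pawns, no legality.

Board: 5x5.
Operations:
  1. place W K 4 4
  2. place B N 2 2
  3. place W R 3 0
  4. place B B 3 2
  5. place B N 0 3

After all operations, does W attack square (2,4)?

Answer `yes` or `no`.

Answer: no

Derivation:
Op 1: place WK@(4,4)
Op 2: place BN@(2,2)
Op 3: place WR@(3,0)
Op 4: place BB@(3,2)
Op 5: place BN@(0,3)
Per-piece attacks for W:
  WR@(3,0): attacks (3,1) (3,2) (4,0) (2,0) (1,0) (0,0) [ray(0,1) blocked at (3,2)]
  WK@(4,4): attacks (4,3) (3,4) (3,3)
W attacks (2,4): no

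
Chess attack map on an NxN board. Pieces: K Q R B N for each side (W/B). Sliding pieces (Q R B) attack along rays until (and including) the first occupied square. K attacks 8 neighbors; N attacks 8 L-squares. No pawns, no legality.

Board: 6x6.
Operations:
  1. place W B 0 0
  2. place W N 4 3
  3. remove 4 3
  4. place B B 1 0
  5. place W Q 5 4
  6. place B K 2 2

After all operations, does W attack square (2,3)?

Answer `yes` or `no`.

Op 1: place WB@(0,0)
Op 2: place WN@(4,3)
Op 3: remove (4,3)
Op 4: place BB@(1,0)
Op 5: place WQ@(5,4)
Op 6: place BK@(2,2)
Per-piece attacks for W:
  WB@(0,0): attacks (1,1) (2,2) [ray(1,1) blocked at (2,2)]
  WQ@(5,4): attacks (5,5) (5,3) (5,2) (5,1) (5,0) (4,4) (3,4) (2,4) (1,4) (0,4) (4,5) (4,3) (3,2) (2,1) (1,0) [ray(-1,-1) blocked at (1,0)]
W attacks (2,3): no

Answer: no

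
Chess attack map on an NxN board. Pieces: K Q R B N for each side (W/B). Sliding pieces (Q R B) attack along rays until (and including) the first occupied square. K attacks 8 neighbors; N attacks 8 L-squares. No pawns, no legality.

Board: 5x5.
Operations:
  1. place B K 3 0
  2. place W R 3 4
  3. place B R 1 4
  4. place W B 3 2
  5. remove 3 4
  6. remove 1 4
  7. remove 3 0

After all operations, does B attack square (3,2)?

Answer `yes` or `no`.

Op 1: place BK@(3,0)
Op 2: place WR@(3,4)
Op 3: place BR@(1,4)
Op 4: place WB@(3,2)
Op 5: remove (3,4)
Op 6: remove (1,4)
Op 7: remove (3,0)
Per-piece attacks for B:
B attacks (3,2): no

Answer: no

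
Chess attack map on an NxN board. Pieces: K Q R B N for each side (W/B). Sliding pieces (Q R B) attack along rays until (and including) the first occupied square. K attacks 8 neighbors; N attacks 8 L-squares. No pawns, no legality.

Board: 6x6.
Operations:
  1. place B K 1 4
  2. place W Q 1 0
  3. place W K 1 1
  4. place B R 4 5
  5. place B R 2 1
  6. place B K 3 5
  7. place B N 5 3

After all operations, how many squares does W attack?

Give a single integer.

Op 1: place BK@(1,4)
Op 2: place WQ@(1,0)
Op 3: place WK@(1,1)
Op 4: place BR@(4,5)
Op 5: place BR@(2,1)
Op 6: place BK@(3,5)
Op 7: place BN@(5,3)
Per-piece attacks for W:
  WQ@(1,0): attacks (1,1) (2,0) (3,0) (4,0) (5,0) (0,0) (2,1) (0,1) [ray(0,1) blocked at (1,1); ray(1,1) blocked at (2,1)]
  WK@(1,1): attacks (1,2) (1,0) (2,1) (0,1) (2,2) (2,0) (0,2) (0,0)
Union (12 distinct): (0,0) (0,1) (0,2) (1,0) (1,1) (1,2) (2,0) (2,1) (2,2) (3,0) (4,0) (5,0)

Answer: 12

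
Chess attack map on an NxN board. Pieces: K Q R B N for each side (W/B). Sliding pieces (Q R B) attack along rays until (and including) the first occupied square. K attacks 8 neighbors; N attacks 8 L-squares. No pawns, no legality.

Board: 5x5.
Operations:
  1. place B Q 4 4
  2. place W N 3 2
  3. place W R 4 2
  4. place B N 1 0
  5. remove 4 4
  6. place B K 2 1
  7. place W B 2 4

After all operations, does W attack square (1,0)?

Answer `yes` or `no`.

Answer: no

Derivation:
Op 1: place BQ@(4,4)
Op 2: place WN@(3,2)
Op 3: place WR@(4,2)
Op 4: place BN@(1,0)
Op 5: remove (4,4)
Op 6: place BK@(2,1)
Op 7: place WB@(2,4)
Per-piece attacks for W:
  WB@(2,4): attacks (3,3) (4,2) (1,3) (0,2) [ray(1,-1) blocked at (4,2)]
  WN@(3,2): attacks (4,4) (2,4) (1,3) (4,0) (2,0) (1,1)
  WR@(4,2): attacks (4,3) (4,4) (4,1) (4,0) (3,2) [ray(-1,0) blocked at (3,2)]
W attacks (1,0): no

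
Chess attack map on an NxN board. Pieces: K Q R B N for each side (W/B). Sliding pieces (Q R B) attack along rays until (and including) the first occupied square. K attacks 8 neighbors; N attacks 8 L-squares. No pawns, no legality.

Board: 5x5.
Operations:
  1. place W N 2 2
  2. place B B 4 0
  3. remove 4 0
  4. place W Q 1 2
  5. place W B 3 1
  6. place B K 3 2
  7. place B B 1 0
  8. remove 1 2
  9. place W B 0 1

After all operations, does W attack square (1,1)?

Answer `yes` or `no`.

Answer: no

Derivation:
Op 1: place WN@(2,2)
Op 2: place BB@(4,0)
Op 3: remove (4,0)
Op 4: place WQ@(1,2)
Op 5: place WB@(3,1)
Op 6: place BK@(3,2)
Op 7: place BB@(1,0)
Op 8: remove (1,2)
Op 9: place WB@(0,1)
Per-piece attacks for W:
  WB@(0,1): attacks (1,2) (2,3) (3,4) (1,0) [ray(1,-1) blocked at (1,0)]
  WN@(2,2): attacks (3,4) (4,3) (1,4) (0,3) (3,0) (4,1) (1,0) (0,1)
  WB@(3,1): attacks (4,2) (4,0) (2,2) (2,0) [ray(-1,1) blocked at (2,2)]
W attacks (1,1): no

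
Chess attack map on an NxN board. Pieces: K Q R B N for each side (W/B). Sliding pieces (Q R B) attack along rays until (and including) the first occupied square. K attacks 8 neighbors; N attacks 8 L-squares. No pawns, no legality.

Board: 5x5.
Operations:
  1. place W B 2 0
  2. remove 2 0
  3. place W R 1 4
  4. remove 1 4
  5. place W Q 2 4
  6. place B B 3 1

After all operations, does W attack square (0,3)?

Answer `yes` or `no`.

Answer: no

Derivation:
Op 1: place WB@(2,0)
Op 2: remove (2,0)
Op 3: place WR@(1,4)
Op 4: remove (1,4)
Op 5: place WQ@(2,4)
Op 6: place BB@(3,1)
Per-piece attacks for W:
  WQ@(2,4): attacks (2,3) (2,2) (2,1) (2,0) (3,4) (4,4) (1,4) (0,4) (3,3) (4,2) (1,3) (0,2)
W attacks (0,3): no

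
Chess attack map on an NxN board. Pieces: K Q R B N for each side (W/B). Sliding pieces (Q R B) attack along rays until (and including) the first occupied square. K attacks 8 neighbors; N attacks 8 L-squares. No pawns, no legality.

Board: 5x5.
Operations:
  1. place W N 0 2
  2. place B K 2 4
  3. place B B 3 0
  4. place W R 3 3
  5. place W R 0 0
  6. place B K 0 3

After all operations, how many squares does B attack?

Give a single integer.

Op 1: place WN@(0,2)
Op 2: place BK@(2,4)
Op 3: place BB@(3,0)
Op 4: place WR@(3,3)
Op 5: place WR@(0,0)
Op 6: place BK@(0,3)
Per-piece attacks for B:
  BK@(0,3): attacks (0,4) (0,2) (1,3) (1,4) (1,2)
  BK@(2,4): attacks (2,3) (3,4) (1,4) (3,3) (1,3)
  BB@(3,0): attacks (4,1) (2,1) (1,2) (0,3) [ray(-1,1) blocked at (0,3)]
Union (11 distinct): (0,2) (0,3) (0,4) (1,2) (1,3) (1,4) (2,1) (2,3) (3,3) (3,4) (4,1)

Answer: 11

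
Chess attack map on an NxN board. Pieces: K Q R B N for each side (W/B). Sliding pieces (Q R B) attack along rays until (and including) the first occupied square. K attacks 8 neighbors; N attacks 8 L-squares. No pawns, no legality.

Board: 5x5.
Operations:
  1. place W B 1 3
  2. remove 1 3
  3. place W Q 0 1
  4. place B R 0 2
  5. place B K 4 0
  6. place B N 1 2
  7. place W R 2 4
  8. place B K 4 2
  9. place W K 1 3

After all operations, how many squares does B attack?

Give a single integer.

Op 1: place WB@(1,3)
Op 2: remove (1,3)
Op 3: place WQ@(0,1)
Op 4: place BR@(0,2)
Op 5: place BK@(4,0)
Op 6: place BN@(1,2)
Op 7: place WR@(2,4)
Op 8: place BK@(4,2)
Op 9: place WK@(1,3)
Per-piece attacks for B:
  BR@(0,2): attacks (0,3) (0,4) (0,1) (1,2) [ray(0,-1) blocked at (0,1); ray(1,0) blocked at (1,2)]
  BN@(1,2): attacks (2,4) (3,3) (0,4) (2,0) (3,1) (0,0)
  BK@(4,0): attacks (4,1) (3,0) (3,1)
  BK@(4,2): attacks (4,3) (4,1) (3,2) (3,3) (3,1)
Union (13 distinct): (0,0) (0,1) (0,3) (0,4) (1,2) (2,0) (2,4) (3,0) (3,1) (3,2) (3,3) (4,1) (4,3)

Answer: 13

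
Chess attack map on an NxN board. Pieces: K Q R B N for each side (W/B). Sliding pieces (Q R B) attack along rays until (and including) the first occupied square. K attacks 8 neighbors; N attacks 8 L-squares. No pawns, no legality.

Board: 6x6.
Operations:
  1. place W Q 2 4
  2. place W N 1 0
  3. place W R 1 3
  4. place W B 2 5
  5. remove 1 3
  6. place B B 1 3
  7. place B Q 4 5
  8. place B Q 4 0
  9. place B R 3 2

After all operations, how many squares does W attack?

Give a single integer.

Op 1: place WQ@(2,4)
Op 2: place WN@(1,0)
Op 3: place WR@(1,3)
Op 4: place WB@(2,5)
Op 5: remove (1,3)
Op 6: place BB@(1,3)
Op 7: place BQ@(4,5)
Op 8: place BQ@(4,0)
Op 9: place BR@(3,2)
Per-piece attacks for W:
  WN@(1,0): attacks (2,2) (3,1) (0,2)
  WQ@(2,4): attacks (2,5) (2,3) (2,2) (2,1) (2,0) (3,4) (4,4) (5,4) (1,4) (0,4) (3,5) (3,3) (4,2) (5,1) (1,5) (1,3) [ray(0,1) blocked at (2,5); ray(-1,-1) blocked at (1,3)]
  WB@(2,5): attacks (3,4) (4,3) (5,2) (1,4) (0,3)
Union (21 distinct): (0,2) (0,3) (0,4) (1,3) (1,4) (1,5) (2,0) (2,1) (2,2) (2,3) (2,5) (3,1) (3,3) (3,4) (3,5) (4,2) (4,3) (4,4) (5,1) (5,2) (5,4)

Answer: 21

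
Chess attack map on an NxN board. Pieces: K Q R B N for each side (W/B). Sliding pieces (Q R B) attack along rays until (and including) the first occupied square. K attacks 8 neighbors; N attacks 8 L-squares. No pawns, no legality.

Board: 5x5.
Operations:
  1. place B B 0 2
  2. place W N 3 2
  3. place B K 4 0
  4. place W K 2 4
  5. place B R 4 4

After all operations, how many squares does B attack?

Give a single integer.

Answer: 11

Derivation:
Op 1: place BB@(0,2)
Op 2: place WN@(3,2)
Op 3: place BK@(4,0)
Op 4: place WK@(2,4)
Op 5: place BR@(4,4)
Per-piece attacks for B:
  BB@(0,2): attacks (1,3) (2,4) (1,1) (2,0) [ray(1,1) blocked at (2,4)]
  BK@(4,0): attacks (4,1) (3,0) (3,1)
  BR@(4,4): attacks (4,3) (4,2) (4,1) (4,0) (3,4) (2,4) [ray(0,-1) blocked at (4,0); ray(-1,0) blocked at (2,4)]
Union (11 distinct): (1,1) (1,3) (2,0) (2,4) (3,0) (3,1) (3,4) (4,0) (4,1) (4,2) (4,3)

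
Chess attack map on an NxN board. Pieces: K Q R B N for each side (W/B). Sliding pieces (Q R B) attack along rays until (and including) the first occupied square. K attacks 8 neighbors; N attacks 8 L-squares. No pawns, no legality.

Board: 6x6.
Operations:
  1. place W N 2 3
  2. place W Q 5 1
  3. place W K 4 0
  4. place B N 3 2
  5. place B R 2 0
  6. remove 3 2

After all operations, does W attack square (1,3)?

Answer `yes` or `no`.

Op 1: place WN@(2,3)
Op 2: place WQ@(5,1)
Op 3: place WK@(4,0)
Op 4: place BN@(3,2)
Op 5: place BR@(2,0)
Op 6: remove (3,2)
Per-piece attacks for W:
  WN@(2,3): attacks (3,5) (4,4) (1,5) (0,4) (3,1) (4,2) (1,1) (0,2)
  WK@(4,0): attacks (4,1) (5,0) (3,0) (5,1) (3,1)
  WQ@(5,1): attacks (5,2) (5,3) (5,4) (5,5) (5,0) (4,1) (3,1) (2,1) (1,1) (0,1) (4,2) (3,3) (2,4) (1,5) (4,0) [ray(-1,-1) blocked at (4,0)]
W attacks (1,3): no

Answer: no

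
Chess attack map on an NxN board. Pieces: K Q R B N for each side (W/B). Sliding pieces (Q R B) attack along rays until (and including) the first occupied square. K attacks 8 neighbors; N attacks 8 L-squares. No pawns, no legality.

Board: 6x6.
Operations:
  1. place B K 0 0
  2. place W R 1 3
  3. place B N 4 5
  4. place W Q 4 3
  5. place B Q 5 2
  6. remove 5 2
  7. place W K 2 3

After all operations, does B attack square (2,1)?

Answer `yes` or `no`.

Answer: no

Derivation:
Op 1: place BK@(0,0)
Op 2: place WR@(1,3)
Op 3: place BN@(4,5)
Op 4: place WQ@(4,3)
Op 5: place BQ@(5,2)
Op 6: remove (5,2)
Op 7: place WK@(2,3)
Per-piece attacks for B:
  BK@(0,0): attacks (0,1) (1,0) (1,1)
  BN@(4,5): attacks (5,3) (3,3) (2,4)
B attacks (2,1): no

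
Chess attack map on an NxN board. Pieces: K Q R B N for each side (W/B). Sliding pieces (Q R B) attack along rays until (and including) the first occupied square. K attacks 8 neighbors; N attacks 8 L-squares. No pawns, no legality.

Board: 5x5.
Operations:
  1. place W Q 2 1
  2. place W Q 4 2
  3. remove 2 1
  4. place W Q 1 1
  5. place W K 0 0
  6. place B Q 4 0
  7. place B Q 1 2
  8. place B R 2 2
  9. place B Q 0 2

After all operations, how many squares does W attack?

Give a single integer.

Answer: 17

Derivation:
Op 1: place WQ@(2,1)
Op 2: place WQ@(4,2)
Op 3: remove (2,1)
Op 4: place WQ@(1,1)
Op 5: place WK@(0,0)
Op 6: place BQ@(4,0)
Op 7: place BQ@(1,2)
Op 8: place BR@(2,2)
Op 9: place BQ@(0,2)
Per-piece attacks for W:
  WK@(0,0): attacks (0,1) (1,0) (1,1)
  WQ@(1,1): attacks (1,2) (1,0) (2,1) (3,1) (4,1) (0,1) (2,2) (2,0) (0,2) (0,0) [ray(0,1) blocked at (1,2); ray(1,1) blocked at (2,2); ray(-1,1) blocked at (0,2); ray(-1,-1) blocked at (0,0)]
  WQ@(4,2): attacks (4,3) (4,4) (4,1) (4,0) (3,2) (2,2) (3,3) (2,4) (3,1) (2,0) [ray(0,-1) blocked at (4,0); ray(-1,0) blocked at (2,2)]
Union (17 distinct): (0,0) (0,1) (0,2) (1,0) (1,1) (1,2) (2,0) (2,1) (2,2) (2,4) (3,1) (3,2) (3,3) (4,0) (4,1) (4,3) (4,4)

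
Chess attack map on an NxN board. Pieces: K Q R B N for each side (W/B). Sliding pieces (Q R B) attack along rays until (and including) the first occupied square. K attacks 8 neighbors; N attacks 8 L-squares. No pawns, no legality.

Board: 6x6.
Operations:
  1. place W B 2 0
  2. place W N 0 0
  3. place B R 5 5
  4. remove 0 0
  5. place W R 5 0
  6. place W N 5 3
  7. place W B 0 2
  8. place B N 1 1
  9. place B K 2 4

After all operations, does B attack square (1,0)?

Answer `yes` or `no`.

Answer: no

Derivation:
Op 1: place WB@(2,0)
Op 2: place WN@(0,0)
Op 3: place BR@(5,5)
Op 4: remove (0,0)
Op 5: place WR@(5,0)
Op 6: place WN@(5,3)
Op 7: place WB@(0,2)
Op 8: place BN@(1,1)
Op 9: place BK@(2,4)
Per-piece attacks for B:
  BN@(1,1): attacks (2,3) (3,2) (0,3) (3,0)
  BK@(2,4): attacks (2,5) (2,3) (3,4) (1,4) (3,5) (3,3) (1,5) (1,3)
  BR@(5,5): attacks (5,4) (5,3) (4,5) (3,5) (2,5) (1,5) (0,5) [ray(0,-1) blocked at (5,3)]
B attacks (1,0): no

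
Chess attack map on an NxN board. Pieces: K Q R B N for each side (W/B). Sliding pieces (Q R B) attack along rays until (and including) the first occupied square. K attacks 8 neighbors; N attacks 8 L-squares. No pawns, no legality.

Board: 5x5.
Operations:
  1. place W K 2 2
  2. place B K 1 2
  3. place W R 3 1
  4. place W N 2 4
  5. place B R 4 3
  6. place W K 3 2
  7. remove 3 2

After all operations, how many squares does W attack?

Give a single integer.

Answer: 14

Derivation:
Op 1: place WK@(2,2)
Op 2: place BK@(1,2)
Op 3: place WR@(3,1)
Op 4: place WN@(2,4)
Op 5: place BR@(4,3)
Op 6: place WK@(3,2)
Op 7: remove (3,2)
Per-piece attacks for W:
  WK@(2,2): attacks (2,3) (2,1) (3,2) (1,2) (3,3) (3,1) (1,3) (1,1)
  WN@(2,4): attacks (3,2) (4,3) (1,2) (0,3)
  WR@(3,1): attacks (3,2) (3,3) (3,4) (3,0) (4,1) (2,1) (1,1) (0,1)
Union (14 distinct): (0,1) (0,3) (1,1) (1,2) (1,3) (2,1) (2,3) (3,0) (3,1) (3,2) (3,3) (3,4) (4,1) (4,3)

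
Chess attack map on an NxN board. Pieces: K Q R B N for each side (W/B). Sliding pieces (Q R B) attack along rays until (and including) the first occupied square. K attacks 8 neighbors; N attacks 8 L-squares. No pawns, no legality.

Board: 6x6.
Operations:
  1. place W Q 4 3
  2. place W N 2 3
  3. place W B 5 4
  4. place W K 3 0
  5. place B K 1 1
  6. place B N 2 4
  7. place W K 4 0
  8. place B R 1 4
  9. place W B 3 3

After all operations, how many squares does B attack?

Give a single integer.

Op 1: place WQ@(4,3)
Op 2: place WN@(2,3)
Op 3: place WB@(5,4)
Op 4: place WK@(3,0)
Op 5: place BK@(1,1)
Op 6: place BN@(2,4)
Op 7: place WK@(4,0)
Op 8: place BR@(1,4)
Op 9: place WB@(3,3)
Per-piece attacks for B:
  BK@(1,1): attacks (1,2) (1,0) (2,1) (0,1) (2,2) (2,0) (0,2) (0,0)
  BR@(1,4): attacks (1,5) (1,3) (1,2) (1,1) (2,4) (0,4) [ray(0,-1) blocked at (1,1); ray(1,0) blocked at (2,4)]
  BN@(2,4): attacks (4,5) (0,5) (3,2) (4,3) (1,2) (0,3)
Union (18 distinct): (0,0) (0,1) (0,2) (0,3) (0,4) (0,5) (1,0) (1,1) (1,2) (1,3) (1,5) (2,0) (2,1) (2,2) (2,4) (3,2) (4,3) (4,5)

Answer: 18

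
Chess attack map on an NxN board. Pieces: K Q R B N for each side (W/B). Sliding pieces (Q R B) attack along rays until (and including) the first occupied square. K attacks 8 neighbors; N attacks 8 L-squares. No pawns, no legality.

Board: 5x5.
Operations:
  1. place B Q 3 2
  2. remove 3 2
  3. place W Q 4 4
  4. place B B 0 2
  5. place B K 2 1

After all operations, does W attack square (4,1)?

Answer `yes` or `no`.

Op 1: place BQ@(3,2)
Op 2: remove (3,2)
Op 3: place WQ@(4,4)
Op 4: place BB@(0,2)
Op 5: place BK@(2,1)
Per-piece attacks for W:
  WQ@(4,4): attacks (4,3) (4,2) (4,1) (4,0) (3,4) (2,4) (1,4) (0,4) (3,3) (2,2) (1,1) (0,0)
W attacks (4,1): yes

Answer: yes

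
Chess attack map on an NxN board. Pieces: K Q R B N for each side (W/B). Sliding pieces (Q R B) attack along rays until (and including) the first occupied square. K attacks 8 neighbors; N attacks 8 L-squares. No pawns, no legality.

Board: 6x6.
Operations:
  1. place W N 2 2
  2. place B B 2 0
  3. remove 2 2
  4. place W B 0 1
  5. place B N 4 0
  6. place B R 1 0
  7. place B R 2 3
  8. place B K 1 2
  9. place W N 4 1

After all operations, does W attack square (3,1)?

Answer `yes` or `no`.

Answer: no

Derivation:
Op 1: place WN@(2,2)
Op 2: place BB@(2,0)
Op 3: remove (2,2)
Op 4: place WB@(0,1)
Op 5: place BN@(4,0)
Op 6: place BR@(1,0)
Op 7: place BR@(2,3)
Op 8: place BK@(1,2)
Op 9: place WN@(4,1)
Per-piece attacks for W:
  WB@(0,1): attacks (1,2) (1,0) [ray(1,1) blocked at (1,2); ray(1,-1) blocked at (1,0)]
  WN@(4,1): attacks (5,3) (3,3) (2,2) (2,0)
W attacks (3,1): no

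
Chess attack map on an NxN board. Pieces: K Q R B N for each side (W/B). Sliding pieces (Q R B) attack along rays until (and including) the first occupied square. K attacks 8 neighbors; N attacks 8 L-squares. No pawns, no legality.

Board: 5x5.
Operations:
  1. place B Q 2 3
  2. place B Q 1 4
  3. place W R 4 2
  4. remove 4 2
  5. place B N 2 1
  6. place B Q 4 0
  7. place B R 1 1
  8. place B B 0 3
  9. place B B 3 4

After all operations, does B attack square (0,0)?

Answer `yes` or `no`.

Op 1: place BQ@(2,3)
Op 2: place BQ@(1,4)
Op 3: place WR@(4,2)
Op 4: remove (4,2)
Op 5: place BN@(2,1)
Op 6: place BQ@(4,0)
Op 7: place BR@(1,1)
Op 8: place BB@(0,3)
Op 9: place BB@(3,4)
Per-piece attacks for B:
  BB@(0,3): attacks (1,4) (1,2) (2,1) [ray(1,1) blocked at (1,4); ray(1,-1) blocked at (2,1)]
  BR@(1,1): attacks (1,2) (1,3) (1,4) (1,0) (2,1) (0,1) [ray(0,1) blocked at (1,4); ray(1,0) blocked at (2,1)]
  BQ@(1,4): attacks (1,3) (1,2) (1,1) (2,4) (3,4) (0,4) (2,3) (0,3) [ray(0,-1) blocked at (1,1); ray(1,0) blocked at (3,4); ray(1,-1) blocked at (2,3); ray(-1,-1) blocked at (0,3)]
  BN@(2,1): attacks (3,3) (4,2) (1,3) (0,2) (4,0) (0,0)
  BQ@(2,3): attacks (2,4) (2,2) (2,1) (3,3) (4,3) (1,3) (0,3) (3,4) (3,2) (4,1) (1,4) (1,2) (0,1) [ray(0,-1) blocked at (2,1); ray(-1,0) blocked at (0,3); ray(1,1) blocked at (3,4); ray(-1,1) blocked at (1,4)]
  BB@(3,4): attacks (4,3) (2,3) [ray(-1,-1) blocked at (2,3)]
  BQ@(4,0): attacks (4,1) (4,2) (4,3) (4,4) (3,0) (2,0) (1,0) (0,0) (3,1) (2,2) (1,3) (0,4)
B attacks (0,0): yes

Answer: yes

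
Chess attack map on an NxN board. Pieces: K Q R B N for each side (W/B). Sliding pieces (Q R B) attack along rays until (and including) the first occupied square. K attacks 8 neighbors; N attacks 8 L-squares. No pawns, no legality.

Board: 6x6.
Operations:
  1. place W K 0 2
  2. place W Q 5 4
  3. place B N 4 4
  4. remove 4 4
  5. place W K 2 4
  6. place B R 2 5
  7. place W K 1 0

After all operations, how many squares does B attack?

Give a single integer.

Answer: 6

Derivation:
Op 1: place WK@(0,2)
Op 2: place WQ@(5,4)
Op 3: place BN@(4,4)
Op 4: remove (4,4)
Op 5: place WK@(2,4)
Op 6: place BR@(2,5)
Op 7: place WK@(1,0)
Per-piece attacks for B:
  BR@(2,5): attacks (2,4) (3,5) (4,5) (5,5) (1,5) (0,5) [ray(0,-1) blocked at (2,4)]
Union (6 distinct): (0,5) (1,5) (2,4) (3,5) (4,5) (5,5)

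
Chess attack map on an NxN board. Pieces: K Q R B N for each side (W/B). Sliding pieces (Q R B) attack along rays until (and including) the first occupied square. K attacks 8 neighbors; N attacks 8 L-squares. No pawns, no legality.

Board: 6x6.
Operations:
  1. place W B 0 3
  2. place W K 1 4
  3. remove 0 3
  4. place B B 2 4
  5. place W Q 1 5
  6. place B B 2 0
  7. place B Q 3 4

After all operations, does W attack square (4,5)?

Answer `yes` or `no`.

Op 1: place WB@(0,3)
Op 2: place WK@(1,4)
Op 3: remove (0,3)
Op 4: place BB@(2,4)
Op 5: place WQ@(1,5)
Op 6: place BB@(2,0)
Op 7: place BQ@(3,4)
Per-piece attacks for W:
  WK@(1,4): attacks (1,5) (1,3) (2,4) (0,4) (2,5) (2,3) (0,5) (0,3)
  WQ@(1,5): attacks (1,4) (2,5) (3,5) (4,5) (5,5) (0,5) (2,4) (0,4) [ray(0,-1) blocked at (1,4); ray(1,-1) blocked at (2,4)]
W attacks (4,5): yes

Answer: yes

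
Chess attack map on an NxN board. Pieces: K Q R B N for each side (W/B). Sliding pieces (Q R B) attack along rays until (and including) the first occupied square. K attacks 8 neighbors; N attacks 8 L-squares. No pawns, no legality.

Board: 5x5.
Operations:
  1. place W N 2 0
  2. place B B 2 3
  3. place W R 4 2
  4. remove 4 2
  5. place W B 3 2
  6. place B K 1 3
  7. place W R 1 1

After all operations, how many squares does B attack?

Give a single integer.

Answer: 11

Derivation:
Op 1: place WN@(2,0)
Op 2: place BB@(2,3)
Op 3: place WR@(4,2)
Op 4: remove (4,2)
Op 5: place WB@(3,2)
Op 6: place BK@(1,3)
Op 7: place WR@(1,1)
Per-piece attacks for B:
  BK@(1,3): attacks (1,4) (1,2) (2,3) (0,3) (2,4) (2,2) (0,4) (0,2)
  BB@(2,3): attacks (3,4) (3,2) (1,4) (1,2) (0,1) [ray(1,-1) blocked at (3,2)]
Union (11 distinct): (0,1) (0,2) (0,3) (0,4) (1,2) (1,4) (2,2) (2,3) (2,4) (3,2) (3,4)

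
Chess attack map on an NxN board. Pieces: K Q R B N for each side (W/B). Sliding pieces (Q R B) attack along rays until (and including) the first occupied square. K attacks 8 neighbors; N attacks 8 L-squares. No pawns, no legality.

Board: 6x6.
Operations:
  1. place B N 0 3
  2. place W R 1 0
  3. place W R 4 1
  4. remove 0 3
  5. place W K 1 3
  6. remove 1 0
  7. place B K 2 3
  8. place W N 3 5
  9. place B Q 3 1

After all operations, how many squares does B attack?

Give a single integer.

Answer: 18

Derivation:
Op 1: place BN@(0,3)
Op 2: place WR@(1,0)
Op 3: place WR@(4,1)
Op 4: remove (0,3)
Op 5: place WK@(1,3)
Op 6: remove (1,0)
Op 7: place BK@(2,3)
Op 8: place WN@(3,5)
Op 9: place BQ@(3,1)
Per-piece attacks for B:
  BK@(2,3): attacks (2,4) (2,2) (3,3) (1,3) (3,4) (3,2) (1,4) (1,2)
  BQ@(3,1): attacks (3,2) (3,3) (3,4) (3,5) (3,0) (4,1) (2,1) (1,1) (0,1) (4,2) (5,3) (4,0) (2,2) (1,3) (2,0) [ray(0,1) blocked at (3,5); ray(1,0) blocked at (4,1); ray(-1,1) blocked at (1,3)]
Union (18 distinct): (0,1) (1,1) (1,2) (1,3) (1,4) (2,0) (2,1) (2,2) (2,4) (3,0) (3,2) (3,3) (3,4) (3,5) (4,0) (4,1) (4,2) (5,3)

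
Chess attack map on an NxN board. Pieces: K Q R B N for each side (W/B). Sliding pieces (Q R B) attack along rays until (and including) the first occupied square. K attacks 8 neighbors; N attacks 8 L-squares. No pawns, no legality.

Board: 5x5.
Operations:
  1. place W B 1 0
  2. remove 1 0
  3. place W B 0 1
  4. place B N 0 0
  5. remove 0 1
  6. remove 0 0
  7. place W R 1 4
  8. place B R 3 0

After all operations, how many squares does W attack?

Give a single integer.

Answer: 8

Derivation:
Op 1: place WB@(1,0)
Op 2: remove (1,0)
Op 3: place WB@(0,1)
Op 4: place BN@(0,0)
Op 5: remove (0,1)
Op 6: remove (0,0)
Op 7: place WR@(1,4)
Op 8: place BR@(3,0)
Per-piece attacks for W:
  WR@(1,4): attacks (1,3) (1,2) (1,1) (1,0) (2,4) (3,4) (4,4) (0,4)
Union (8 distinct): (0,4) (1,0) (1,1) (1,2) (1,3) (2,4) (3,4) (4,4)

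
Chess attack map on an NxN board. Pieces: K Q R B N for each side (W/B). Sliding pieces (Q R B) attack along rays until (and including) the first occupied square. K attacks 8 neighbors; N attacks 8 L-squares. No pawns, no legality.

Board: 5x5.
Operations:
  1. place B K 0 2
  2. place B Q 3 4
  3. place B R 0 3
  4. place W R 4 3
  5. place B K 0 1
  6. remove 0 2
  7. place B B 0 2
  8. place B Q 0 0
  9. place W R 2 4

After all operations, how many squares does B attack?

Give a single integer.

Op 1: place BK@(0,2)
Op 2: place BQ@(3,4)
Op 3: place BR@(0,3)
Op 4: place WR@(4,3)
Op 5: place BK@(0,1)
Op 6: remove (0,2)
Op 7: place BB@(0,2)
Op 8: place BQ@(0,0)
Op 9: place WR@(2,4)
Per-piece attacks for B:
  BQ@(0,0): attacks (0,1) (1,0) (2,0) (3,0) (4,0) (1,1) (2,2) (3,3) (4,4) [ray(0,1) blocked at (0,1)]
  BK@(0,1): attacks (0,2) (0,0) (1,1) (1,2) (1,0)
  BB@(0,2): attacks (1,3) (2,4) (1,1) (2,0) [ray(1,1) blocked at (2,4)]
  BR@(0,3): attacks (0,4) (0,2) (1,3) (2,3) (3,3) (4,3) [ray(0,-1) blocked at (0,2); ray(1,0) blocked at (4,3)]
  BQ@(3,4): attacks (3,3) (3,2) (3,1) (3,0) (4,4) (2,4) (4,3) (2,3) (1,2) (0,1) [ray(-1,0) blocked at (2,4); ray(1,-1) blocked at (4,3); ray(-1,-1) blocked at (0,1)]
Union (19 distinct): (0,0) (0,1) (0,2) (0,4) (1,0) (1,1) (1,2) (1,3) (2,0) (2,2) (2,3) (2,4) (3,0) (3,1) (3,2) (3,3) (4,0) (4,3) (4,4)

Answer: 19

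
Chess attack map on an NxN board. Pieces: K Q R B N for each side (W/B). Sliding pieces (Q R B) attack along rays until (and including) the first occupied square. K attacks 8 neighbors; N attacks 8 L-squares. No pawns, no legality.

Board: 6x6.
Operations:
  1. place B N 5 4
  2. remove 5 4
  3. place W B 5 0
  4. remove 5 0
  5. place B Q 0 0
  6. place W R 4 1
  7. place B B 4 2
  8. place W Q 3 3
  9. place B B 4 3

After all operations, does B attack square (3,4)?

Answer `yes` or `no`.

Op 1: place BN@(5,4)
Op 2: remove (5,4)
Op 3: place WB@(5,0)
Op 4: remove (5,0)
Op 5: place BQ@(0,0)
Op 6: place WR@(4,1)
Op 7: place BB@(4,2)
Op 8: place WQ@(3,3)
Op 9: place BB@(4,3)
Per-piece attacks for B:
  BQ@(0,0): attacks (0,1) (0,2) (0,3) (0,4) (0,5) (1,0) (2,0) (3,0) (4,0) (5,0) (1,1) (2,2) (3,3) [ray(1,1) blocked at (3,3)]
  BB@(4,2): attacks (5,3) (5,1) (3,3) (3,1) (2,0) [ray(-1,1) blocked at (3,3)]
  BB@(4,3): attacks (5,4) (5,2) (3,4) (2,5) (3,2) (2,1) (1,0)
B attacks (3,4): yes

Answer: yes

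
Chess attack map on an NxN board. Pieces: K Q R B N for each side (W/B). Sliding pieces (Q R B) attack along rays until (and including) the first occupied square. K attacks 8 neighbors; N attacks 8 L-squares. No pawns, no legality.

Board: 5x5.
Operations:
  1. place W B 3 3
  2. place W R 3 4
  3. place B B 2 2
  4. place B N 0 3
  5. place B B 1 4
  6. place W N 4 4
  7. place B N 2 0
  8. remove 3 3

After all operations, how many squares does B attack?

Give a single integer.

Op 1: place WB@(3,3)
Op 2: place WR@(3,4)
Op 3: place BB@(2,2)
Op 4: place BN@(0,3)
Op 5: place BB@(1,4)
Op 6: place WN@(4,4)
Op 7: place BN@(2,0)
Op 8: remove (3,3)
Per-piece attacks for B:
  BN@(0,3): attacks (2,4) (1,1) (2,2)
  BB@(1,4): attacks (2,3) (3,2) (4,1) (0,3) [ray(-1,-1) blocked at (0,3)]
  BN@(2,0): attacks (3,2) (4,1) (1,2) (0,1)
  BB@(2,2): attacks (3,3) (4,4) (3,1) (4,0) (1,3) (0,4) (1,1) (0,0) [ray(1,1) blocked at (4,4)]
Union (16 distinct): (0,0) (0,1) (0,3) (0,4) (1,1) (1,2) (1,3) (2,2) (2,3) (2,4) (3,1) (3,2) (3,3) (4,0) (4,1) (4,4)

Answer: 16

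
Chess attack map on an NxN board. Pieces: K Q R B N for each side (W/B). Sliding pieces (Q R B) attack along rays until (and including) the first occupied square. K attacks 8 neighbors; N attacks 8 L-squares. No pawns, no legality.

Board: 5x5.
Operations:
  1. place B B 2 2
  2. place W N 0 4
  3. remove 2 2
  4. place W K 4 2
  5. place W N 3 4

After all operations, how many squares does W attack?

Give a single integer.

Op 1: place BB@(2,2)
Op 2: place WN@(0,4)
Op 3: remove (2,2)
Op 4: place WK@(4,2)
Op 5: place WN@(3,4)
Per-piece attacks for W:
  WN@(0,4): attacks (1,2) (2,3)
  WN@(3,4): attacks (4,2) (2,2) (1,3)
  WK@(4,2): attacks (4,3) (4,1) (3,2) (3,3) (3,1)
Union (10 distinct): (1,2) (1,3) (2,2) (2,3) (3,1) (3,2) (3,3) (4,1) (4,2) (4,3)

Answer: 10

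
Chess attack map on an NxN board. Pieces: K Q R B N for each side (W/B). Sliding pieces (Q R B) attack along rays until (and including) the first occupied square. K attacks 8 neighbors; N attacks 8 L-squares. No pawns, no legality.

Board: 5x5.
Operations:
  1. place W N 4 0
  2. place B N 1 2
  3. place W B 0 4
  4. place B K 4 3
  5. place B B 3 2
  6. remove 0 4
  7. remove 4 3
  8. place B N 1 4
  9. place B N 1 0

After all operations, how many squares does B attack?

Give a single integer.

Op 1: place WN@(4,0)
Op 2: place BN@(1,2)
Op 3: place WB@(0,4)
Op 4: place BK@(4,3)
Op 5: place BB@(3,2)
Op 6: remove (0,4)
Op 7: remove (4,3)
Op 8: place BN@(1,4)
Op 9: place BN@(1,0)
Per-piece attacks for B:
  BN@(1,0): attacks (2,2) (3,1) (0,2)
  BN@(1,2): attacks (2,4) (3,3) (0,4) (2,0) (3,1) (0,0)
  BN@(1,4): attacks (2,2) (3,3) (0,2)
  BB@(3,2): attacks (4,3) (4,1) (2,3) (1,4) (2,1) (1,0) [ray(-1,1) blocked at (1,4); ray(-1,-1) blocked at (1,0)]
Union (14 distinct): (0,0) (0,2) (0,4) (1,0) (1,4) (2,0) (2,1) (2,2) (2,3) (2,4) (3,1) (3,3) (4,1) (4,3)

Answer: 14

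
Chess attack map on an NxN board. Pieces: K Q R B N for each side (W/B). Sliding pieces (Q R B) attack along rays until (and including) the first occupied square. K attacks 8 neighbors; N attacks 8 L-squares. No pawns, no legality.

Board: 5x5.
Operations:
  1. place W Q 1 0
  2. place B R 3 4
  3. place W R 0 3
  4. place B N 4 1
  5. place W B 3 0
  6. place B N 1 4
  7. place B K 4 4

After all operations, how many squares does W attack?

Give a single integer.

Answer: 17

Derivation:
Op 1: place WQ@(1,0)
Op 2: place BR@(3,4)
Op 3: place WR@(0,3)
Op 4: place BN@(4,1)
Op 5: place WB@(3,0)
Op 6: place BN@(1,4)
Op 7: place BK@(4,4)
Per-piece attacks for W:
  WR@(0,3): attacks (0,4) (0,2) (0,1) (0,0) (1,3) (2,3) (3,3) (4,3)
  WQ@(1,0): attacks (1,1) (1,2) (1,3) (1,4) (2,0) (3,0) (0,0) (2,1) (3,2) (4,3) (0,1) [ray(0,1) blocked at (1,4); ray(1,0) blocked at (3,0)]
  WB@(3,0): attacks (4,1) (2,1) (1,2) (0,3) [ray(1,1) blocked at (4,1); ray(-1,1) blocked at (0,3)]
Union (17 distinct): (0,0) (0,1) (0,2) (0,3) (0,4) (1,1) (1,2) (1,3) (1,4) (2,0) (2,1) (2,3) (3,0) (3,2) (3,3) (4,1) (4,3)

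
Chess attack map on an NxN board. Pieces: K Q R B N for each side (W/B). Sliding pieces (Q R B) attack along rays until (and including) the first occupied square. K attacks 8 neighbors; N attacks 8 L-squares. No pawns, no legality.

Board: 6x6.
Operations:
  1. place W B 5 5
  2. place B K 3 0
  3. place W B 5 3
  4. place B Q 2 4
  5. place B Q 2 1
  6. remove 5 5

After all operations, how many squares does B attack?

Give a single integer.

Op 1: place WB@(5,5)
Op 2: place BK@(3,0)
Op 3: place WB@(5,3)
Op 4: place BQ@(2,4)
Op 5: place BQ@(2,1)
Op 6: remove (5,5)
Per-piece attacks for B:
  BQ@(2,1): attacks (2,2) (2,3) (2,4) (2,0) (3,1) (4,1) (5,1) (1,1) (0,1) (3,2) (4,3) (5,4) (3,0) (1,2) (0,3) (1,0) [ray(0,1) blocked at (2,4); ray(1,-1) blocked at (3,0)]
  BQ@(2,4): attacks (2,5) (2,3) (2,2) (2,1) (3,4) (4,4) (5,4) (1,4) (0,4) (3,5) (3,3) (4,2) (5,1) (1,5) (1,3) (0,2) [ray(0,-1) blocked at (2,1)]
  BK@(3,0): attacks (3,1) (4,0) (2,0) (4,1) (2,1)
Union (29 distinct): (0,1) (0,2) (0,3) (0,4) (1,0) (1,1) (1,2) (1,3) (1,4) (1,5) (2,0) (2,1) (2,2) (2,3) (2,4) (2,5) (3,0) (3,1) (3,2) (3,3) (3,4) (3,5) (4,0) (4,1) (4,2) (4,3) (4,4) (5,1) (5,4)

Answer: 29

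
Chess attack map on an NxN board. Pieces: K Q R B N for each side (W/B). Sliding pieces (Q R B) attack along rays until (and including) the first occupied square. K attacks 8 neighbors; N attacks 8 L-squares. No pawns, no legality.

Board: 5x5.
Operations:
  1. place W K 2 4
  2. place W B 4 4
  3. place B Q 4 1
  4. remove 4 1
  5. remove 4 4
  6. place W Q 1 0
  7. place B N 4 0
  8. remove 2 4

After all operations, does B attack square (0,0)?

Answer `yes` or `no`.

Op 1: place WK@(2,4)
Op 2: place WB@(4,4)
Op 3: place BQ@(4,1)
Op 4: remove (4,1)
Op 5: remove (4,4)
Op 6: place WQ@(1,0)
Op 7: place BN@(4,0)
Op 8: remove (2,4)
Per-piece attacks for B:
  BN@(4,0): attacks (3,2) (2,1)
B attacks (0,0): no

Answer: no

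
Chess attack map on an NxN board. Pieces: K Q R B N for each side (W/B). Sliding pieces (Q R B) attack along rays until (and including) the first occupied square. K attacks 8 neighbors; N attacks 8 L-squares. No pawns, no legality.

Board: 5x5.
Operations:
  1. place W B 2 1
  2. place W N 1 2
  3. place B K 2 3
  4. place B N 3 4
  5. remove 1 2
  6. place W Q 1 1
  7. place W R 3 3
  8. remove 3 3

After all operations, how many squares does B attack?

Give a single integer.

Op 1: place WB@(2,1)
Op 2: place WN@(1,2)
Op 3: place BK@(2,3)
Op 4: place BN@(3,4)
Op 5: remove (1,2)
Op 6: place WQ@(1,1)
Op 7: place WR@(3,3)
Op 8: remove (3,3)
Per-piece attacks for B:
  BK@(2,3): attacks (2,4) (2,2) (3,3) (1,3) (3,4) (3,2) (1,4) (1,2)
  BN@(3,4): attacks (4,2) (2,2) (1,3)
Union (9 distinct): (1,2) (1,3) (1,4) (2,2) (2,4) (3,2) (3,3) (3,4) (4,2)

Answer: 9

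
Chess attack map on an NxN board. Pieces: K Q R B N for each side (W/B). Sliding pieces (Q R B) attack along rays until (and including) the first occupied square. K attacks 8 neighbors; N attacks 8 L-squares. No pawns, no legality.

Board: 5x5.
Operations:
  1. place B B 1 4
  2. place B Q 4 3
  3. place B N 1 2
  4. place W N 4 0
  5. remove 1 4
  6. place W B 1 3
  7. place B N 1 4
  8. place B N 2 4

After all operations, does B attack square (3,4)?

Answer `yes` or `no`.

Answer: yes

Derivation:
Op 1: place BB@(1,4)
Op 2: place BQ@(4,3)
Op 3: place BN@(1,2)
Op 4: place WN@(4,0)
Op 5: remove (1,4)
Op 6: place WB@(1,3)
Op 7: place BN@(1,4)
Op 8: place BN@(2,4)
Per-piece attacks for B:
  BN@(1,2): attacks (2,4) (3,3) (0,4) (2,0) (3,1) (0,0)
  BN@(1,4): attacks (2,2) (3,3) (0,2)
  BN@(2,4): attacks (3,2) (4,3) (1,2) (0,3)
  BQ@(4,3): attacks (4,4) (4,2) (4,1) (4,0) (3,3) (2,3) (1,3) (3,4) (3,2) (2,1) (1,0) [ray(0,-1) blocked at (4,0); ray(-1,0) blocked at (1,3)]
B attacks (3,4): yes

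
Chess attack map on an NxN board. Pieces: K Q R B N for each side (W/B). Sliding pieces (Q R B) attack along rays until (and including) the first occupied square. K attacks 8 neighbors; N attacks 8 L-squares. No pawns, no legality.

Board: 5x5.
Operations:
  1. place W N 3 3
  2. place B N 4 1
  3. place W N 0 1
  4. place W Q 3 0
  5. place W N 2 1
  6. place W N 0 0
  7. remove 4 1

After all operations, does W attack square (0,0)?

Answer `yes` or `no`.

Answer: yes

Derivation:
Op 1: place WN@(3,3)
Op 2: place BN@(4,1)
Op 3: place WN@(0,1)
Op 4: place WQ@(3,0)
Op 5: place WN@(2,1)
Op 6: place WN@(0,0)
Op 7: remove (4,1)
Per-piece attacks for W:
  WN@(0,0): attacks (1,2) (2,1)
  WN@(0,1): attacks (1,3) (2,2) (2,0)
  WN@(2,1): attacks (3,3) (4,2) (1,3) (0,2) (4,0) (0,0)
  WQ@(3,0): attacks (3,1) (3,2) (3,3) (4,0) (2,0) (1,0) (0,0) (4,1) (2,1) [ray(0,1) blocked at (3,3); ray(-1,0) blocked at (0,0); ray(-1,1) blocked at (2,1)]
  WN@(3,3): attacks (1,4) (4,1) (2,1) (1,2)
W attacks (0,0): yes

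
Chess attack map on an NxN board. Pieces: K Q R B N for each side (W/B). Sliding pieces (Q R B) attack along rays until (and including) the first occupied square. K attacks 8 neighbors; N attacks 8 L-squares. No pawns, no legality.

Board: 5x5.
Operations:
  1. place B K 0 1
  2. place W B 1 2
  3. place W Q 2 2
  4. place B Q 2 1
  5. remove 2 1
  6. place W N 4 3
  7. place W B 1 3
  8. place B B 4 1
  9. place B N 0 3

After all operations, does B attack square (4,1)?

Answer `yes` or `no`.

Answer: no

Derivation:
Op 1: place BK@(0,1)
Op 2: place WB@(1,2)
Op 3: place WQ@(2,2)
Op 4: place BQ@(2,1)
Op 5: remove (2,1)
Op 6: place WN@(4,3)
Op 7: place WB@(1,3)
Op 8: place BB@(4,1)
Op 9: place BN@(0,3)
Per-piece attacks for B:
  BK@(0,1): attacks (0,2) (0,0) (1,1) (1,2) (1,0)
  BN@(0,3): attacks (2,4) (1,1) (2,2)
  BB@(4,1): attacks (3,2) (2,3) (1,4) (3,0)
B attacks (4,1): no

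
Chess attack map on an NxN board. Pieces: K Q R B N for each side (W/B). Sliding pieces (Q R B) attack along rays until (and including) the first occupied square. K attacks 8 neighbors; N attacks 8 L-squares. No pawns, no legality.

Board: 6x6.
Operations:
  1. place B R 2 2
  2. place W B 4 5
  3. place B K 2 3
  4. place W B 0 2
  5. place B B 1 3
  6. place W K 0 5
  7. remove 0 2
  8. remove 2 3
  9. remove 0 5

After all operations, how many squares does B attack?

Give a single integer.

Op 1: place BR@(2,2)
Op 2: place WB@(4,5)
Op 3: place BK@(2,3)
Op 4: place WB@(0,2)
Op 5: place BB@(1,3)
Op 6: place WK@(0,5)
Op 7: remove (0,2)
Op 8: remove (2,3)
Op 9: remove (0,5)
Per-piece attacks for B:
  BB@(1,3): attacks (2,4) (3,5) (2,2) (0,4) (0,2) [ray(1,-1) blocked at (2,2)]
  BR@(2,2): attacks (2,3) (2,4) (2,5) (2,1) (2,0) (3,2) (4,2) (5,2) (1,2) (0,2)
Union (13 distinct): (0,2) (0,4) (1,2) (2,0) (2,1) (2,2) (2,3) (2,4) (2,5) (3,2) (3,5) (4,2) (5,2)

Answer: 13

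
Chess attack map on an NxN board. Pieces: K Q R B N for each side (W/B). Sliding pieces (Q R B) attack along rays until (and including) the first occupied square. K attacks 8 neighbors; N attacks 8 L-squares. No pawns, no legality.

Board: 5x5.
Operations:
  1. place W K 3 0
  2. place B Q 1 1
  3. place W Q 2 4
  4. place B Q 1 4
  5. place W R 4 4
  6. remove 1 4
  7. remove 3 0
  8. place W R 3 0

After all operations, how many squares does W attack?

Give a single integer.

Op 1: place WK@(3,0)
Op 2: place BQ@(1,1)
Op 3: place WQ@(2,4)
Op 4: place BQ@(1,4)
Op 5: place WR@(4,4)
Op 6: remove (1,4)
Op 7: remove (3,0)
Op 8: place WR@(3,0)
Per-piece attacks for W:
  WQ@(2,4): attacks (2,3) (2,2) (2,1) (2,0) (3,4) (4,4) (1,4) (0,4) (3,3) (4,2) (1,3) (0,2) [ray(1,0) blocked at (4,4)]
  WR@(3,0): attacks (3,1) (3,2) (3,3) (3,4) (4,0) (2,0) (1,0) (0,0)
  WR@(4,4): attacks (4,3) (4,2) (4,1) (4,0) (3,4) (2,4) [ray(-1,0) blocked at (2,4)]
Union (20 distinct): (0,0) (0,2) (0,4) (1,0) (1,3) (1,4) (2,0) (2,1) (2,2) (2,3) (2,4) (3,1) (3,2) (3,3) (3,4) (4,0) (4,1) (4,2) (4,3) (4,4)

Answer: 20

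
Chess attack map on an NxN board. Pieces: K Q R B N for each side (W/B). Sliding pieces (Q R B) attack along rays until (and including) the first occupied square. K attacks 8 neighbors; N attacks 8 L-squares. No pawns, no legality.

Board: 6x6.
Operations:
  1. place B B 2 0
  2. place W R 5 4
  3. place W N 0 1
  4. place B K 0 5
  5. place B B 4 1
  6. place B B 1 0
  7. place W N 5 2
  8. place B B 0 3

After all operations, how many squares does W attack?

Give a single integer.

Answer: 14

Derivation:
Op 1: place BB@(2,0)
Op 2: place WR@(5,4)
Op 3: place WN@(0,1)
Op 4: place BK@(0,5)
Op 5: place BB@(4,1)
Op 6: place BB@(1,0)
Op 7: place WN@(5,2)
Op 8: place BB@(0,3)
Per-piece attacks for W:
  WN@(0,1): attacks (1,3) (2,2) (2,0)
  WN@(5,2): attacks (4,4) (3,3) (4,0) (3,1)
  WR@(5,4): attacks (5,5) (5,3) (5,2) (4,4) (3,4) (2,4) (1,4) (0,4) [ray(0,-1) blocked at (5,2)]
Union (14 distinct): (0,4) (1,3) (1,4) (2,0) (2,2) (2,4) (3,1) (3,3) (3,4) (4,0) (4,4) (5,2) (5,3) (5,5)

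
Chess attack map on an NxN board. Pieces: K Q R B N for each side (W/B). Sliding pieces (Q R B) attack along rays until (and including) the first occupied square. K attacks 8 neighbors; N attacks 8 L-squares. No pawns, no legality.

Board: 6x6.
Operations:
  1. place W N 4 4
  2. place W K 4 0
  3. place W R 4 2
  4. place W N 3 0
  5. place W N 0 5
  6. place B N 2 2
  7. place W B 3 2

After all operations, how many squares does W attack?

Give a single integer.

Answer: 22

Derivation:
Op 1: place WN@(4,4)
Op 2: place WK@(4,0)
Op 3: place WR@(4,2)
Op 4: place WN@(3,0)
Op 5: place WN@(0,5)
Op 6: place BN@(2,2)
Op 7: place WB@(3,2)
Per-piece attacks for W:
  WN@(0,5): attacks (1,3) (2,4)
  WN@(3,0): attacks (4,2) (5,1) (2,2) (1,1)
  WB@(3,2): attacks (4,3) (5,4) (4,1) (5,0) (2,3) (1,4) (0,5) (2,1) (1,0) [ray(-1,1) blocked at (0,5)]
  WK@(4,0): attacks (4,1) (5,0) (3,0) (5,1) (3,1)
  WR@(4,2): attacks (4,3) (4,4) (4,1) (4,0) (5,2) (3,2) [ray(0,1) blocked at (4,4); ray(0,-1) blocked at (4,0); ray(-1,0) blocked at (3,2)]
  WN@(4,4): attacks (2,5) (5,2) (3,2) (2,3)
Union (22 distinct): (0,5) (1,0) (1,1) (1,3) (1,4) (2,1) (2,2) (2,3) (2,4) (2,5) (3,0) (3,1) (3,2) (4,0) (4,1) (4,2) (4,3) (4,4) (5,0) (5,1) (5,2) (5,4)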